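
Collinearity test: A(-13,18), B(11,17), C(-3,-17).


-13*(17+ 17) + 11*(-17-18) - 3*(18-17)
= -442 - 385 - 3 = -830

No, not collinear (determinant = -830)


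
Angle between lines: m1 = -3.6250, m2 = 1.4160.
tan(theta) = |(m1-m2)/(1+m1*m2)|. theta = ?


m1-m2 = -5.041
1+m1*m2 = -4.133
tan(theta) = |-5.041/(-4.133)| = 1.219695
theta = arctan(|-5.041/(-4.133)|) = 50.6525 degrees (acute angle)

50.6525 degrees


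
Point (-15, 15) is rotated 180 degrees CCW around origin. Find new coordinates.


cos(180) = -1, sin(180) = 0
x' = -15*(-1) - 15*0 = 15
y' = -15*0 + 15*(-1) = -15

(15, -15)


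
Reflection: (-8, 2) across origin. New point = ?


Reflection rule for origin: (-x, -y)
(-8, 2) -> (8, -2)

(8, -2)


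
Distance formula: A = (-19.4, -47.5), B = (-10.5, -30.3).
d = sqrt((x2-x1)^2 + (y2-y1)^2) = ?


dx = -10.5 + 19.4 = 8.9
dy = -30.3 + 47.5 = 17.2
d = sqrt(79.21 + 295.84) = sqrt(375.05) = 19.3662

19.3662


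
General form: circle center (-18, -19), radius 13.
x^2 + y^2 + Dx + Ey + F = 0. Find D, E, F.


(x+ 18)^2 + (y+ 19)^2 = 13^2
D = -2h = 36, E = -2k = 38
F = h^2+k^2-r^2 = 324+361-169 = 516

D = 36, E = 38, F = 516


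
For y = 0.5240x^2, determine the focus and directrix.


a = 0.5240
1/(4a) = 0.4771
Focus = (0, 0.4771)
Directrix: y = -0.4771

Focus = (0, 0.4771), Directrix: y = -0.4771


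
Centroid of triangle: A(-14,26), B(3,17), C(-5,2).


Gx = (-14+3- 5)/3 = -16/3 = -5.3333
Gy = (26+17+2)/3 = 45/3 = 15.0000

G = (-5.3333, 15.0000)


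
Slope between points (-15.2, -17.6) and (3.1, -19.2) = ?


dy = -19.2 + 17.6 = -1.6
dx = 3.1 + 15.2 = 18.3
m = -1.6/18.3 = -0.0874

m = -0.0874


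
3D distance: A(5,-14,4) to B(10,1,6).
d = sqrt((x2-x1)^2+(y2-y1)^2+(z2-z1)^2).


dx=5, dy=15, dz=2
d = sqrt(25+225+4) = sqrt(254) = 15.9374

15.9374


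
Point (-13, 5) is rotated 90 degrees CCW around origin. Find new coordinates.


cos(90) = 0, sin(90) = 1
x' = -13*0 - 5*1 = -5
y' = -13*1 + 5*0 = -13

(-5, -13)


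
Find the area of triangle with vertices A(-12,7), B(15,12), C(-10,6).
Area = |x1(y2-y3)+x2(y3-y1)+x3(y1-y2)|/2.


-12*(12-6) = -72
15*(6-7) = -15
-10*(7-12) = 50
sum = -37
Area = |-37|/2 = 18.5000

18.5000 sq units


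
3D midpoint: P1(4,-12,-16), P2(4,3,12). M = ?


Mx = (4+4)/2 = 4.0000
My = (-12+3)/2 = -4.5000
Mz = (-16+12)/2 = -2.0000

M = (4.0000, -4.5000, -2.0000)


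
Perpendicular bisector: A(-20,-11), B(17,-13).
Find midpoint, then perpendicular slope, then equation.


Midpoint = (-1.5, -12)
Slope of AB = dy/dx = -2/37 = -0.0541
Perp slope = -dx/dy = 37/2 = 18.5000
b = My - (perp slope)*Mx = -12 + (37*(-1.5))/(-2) = -12 + 27.7500 = 15.7500

y = 18.5000x + 15.7500


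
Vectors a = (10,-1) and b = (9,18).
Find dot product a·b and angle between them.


a·b = 10*9 - 1*18 = 90 - 18 = 72
|a| = sqrt(100+1) = 10.0499
|b| = sqrt(81+324) = 20.1246
cos(theta) = 72/(sqrt(101)*sqrt(405)) = 72/sqrt(40905) = 0.355995
theta = arccos(72/sqrt(40905)) = 69.1455 degrees

a·b = 72, theta = 69.1455 deg


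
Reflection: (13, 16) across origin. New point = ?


Reflection rule for origin: (-x, -y)
(13, 16) -> (-13, -16)

(-13, -16)


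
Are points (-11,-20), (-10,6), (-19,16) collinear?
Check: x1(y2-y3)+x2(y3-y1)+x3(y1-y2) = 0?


-11*(6-16) - 10*(16+ 20) - 19*(-20-6)
= 110 - 360 + 494 = 244

No, not collinear (determinant = 244)


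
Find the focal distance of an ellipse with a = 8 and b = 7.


c^2 = 8^2 - 7^2 = 64 - 49 = 15
c = sqrt(15) = 3.8730

c = 3.8730


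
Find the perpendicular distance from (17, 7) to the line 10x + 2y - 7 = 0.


|10*17 + 2*7 - 7| = |177| = 177
sqrt(100 + 4) = sqrt(104) = 10.1980
d = 177/sqrt(104) = 17.3563

17.3563


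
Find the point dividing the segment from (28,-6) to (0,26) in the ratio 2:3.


Px = (2*0 + 3*28)/5 = 84/5 = 16.8000
Py = (2*26 + 3*(-6))/5 = 34/5 = 6.8000

P = (16.8000, 6.8000)


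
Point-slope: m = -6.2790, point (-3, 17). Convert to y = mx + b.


y - 17 = -6.2790(x + 3)
y = -6.2790x + 17 + 6.2790*(-3)
y = -6.2790x - 1.8370

y = -6.2790x - 1.8370


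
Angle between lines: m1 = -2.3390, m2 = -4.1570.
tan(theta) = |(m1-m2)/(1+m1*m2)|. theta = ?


m1-m2 = 1.818
1+m1*m2 = 10.723223
tan(theta) = |1.818/10.723223| = 0.169539
theta = arctan(|1.818/10.723223|) = 9.6223 degrees (acute angle)

9.6223 degrees


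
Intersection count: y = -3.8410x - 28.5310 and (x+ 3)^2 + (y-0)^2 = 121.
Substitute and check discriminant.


Substitute y = -3.8410x - 28.5310: (x+ 3)^2 + (-3.8410x- 28.5310-0)^2 = 121
Expand to Ax^2 + Bx + C = 0, where b-k = -28.531
A = 1+m^2 = 15.753281
B = 2(m(b-k) - h) = 2(-3.8410*(-28.531) + 3) = 225.175142
C = h^2 + (b-k)^2 - r^2 = 9 + 814.017961 - 121 = 702.017961
disc = B^2-4AC = 50703.8446 - 44236.3448 = 6467.4998
disc > 0

2 intersection points


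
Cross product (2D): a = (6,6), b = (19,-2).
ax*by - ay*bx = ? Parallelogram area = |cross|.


cross = 6*(-2) - 6*19 = -12 - 114 = -126
Parallelogram area = |-126| = 126

cross = -126, parallelogram area = 126


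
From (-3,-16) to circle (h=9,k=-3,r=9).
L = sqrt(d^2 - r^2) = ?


d = sqrt((-3-9)^2 + (-16+ 3)^2) = sqrt(144+169) = 17.6918
L = sqrt(313.0000 - 81) = sqrt(232.0000) = 15.2315

15.2315


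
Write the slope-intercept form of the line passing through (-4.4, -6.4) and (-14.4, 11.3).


m = (17.7)/(-10.0) = -1.7700
b = y1 - m*x1 = -6.4 - (17.7*(-4.4))/(-10.0) = -6.4 - 7.7880 = -14.1880

y = -1.7700x - 14.1880


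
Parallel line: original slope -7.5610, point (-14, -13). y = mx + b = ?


Parallel lines have equal slopes.
m2 = -7.5610
b2 = -13 + 7.5610*(-14) = -118.8540

y = -7.5610x - 118.8540


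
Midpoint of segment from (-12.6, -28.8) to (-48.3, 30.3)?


Mx = (-12.6 - 48.3)/2 = -60.9/2 = -30.4500
My = (-28.8 + 30.3)/2 = 1.5/2 = 0.7500

(-30.4500, 0.7500)


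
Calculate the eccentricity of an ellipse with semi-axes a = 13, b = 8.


c = sqrt(169-64) = sqrt(105) = 10.2470
e = c/a = sqrt(105)/13 = 0.7882

e = 0.7882


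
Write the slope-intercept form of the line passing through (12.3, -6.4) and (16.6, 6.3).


m = (12.7)/(4.3) = 2.9535
b = y1 - m*x1 = -6.4 - (12.7*12.3)/(4.3) = -6.4 - 36.3279 = -42.7279

y = 2.9535x - 42.7279


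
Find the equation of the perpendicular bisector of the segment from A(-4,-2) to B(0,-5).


Midpoint = (-2, -3.5)
Slope of AB = dy/dx = -3/4 = -0.7500
Perp slope = -dx/dy = 4/3 = 1.3333
b = My - (perp slope)*Mx = -3.5 + (4*(-2))/(-3) = -3.5 + 2.6667 = -0.8333

y = 1.3333x - 0.8333


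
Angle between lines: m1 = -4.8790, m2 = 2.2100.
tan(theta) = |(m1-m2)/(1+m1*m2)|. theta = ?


m1-m2 = -7.089
1+m1*m2 = -9.78259
tan(theta) = |-7.089/(-9.78259)| = 0.724655
theta = arctan(|-7.089/(-9.78259)|) = 35.9291 degrees (acute angle)

35.9291 degrees


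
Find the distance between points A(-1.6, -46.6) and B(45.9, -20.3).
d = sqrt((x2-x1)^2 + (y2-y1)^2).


dx = 45.9 + 1.6 = 47.5
dy = -20.3 + 46.6 = 26.3
d = sqrt(2256.25 + 691.69) = sqrt(2947.94) = 54.2949

54.2949


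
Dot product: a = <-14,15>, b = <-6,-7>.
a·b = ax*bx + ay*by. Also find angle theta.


a·b = -14*(-6) + 15*(-7) = 84 - 105 = -21
|a| = sqrt(196+225) = 20.5183
|b| = sqrt(36+49) = 9.2195
cos(theta) = -21/(sqrt(421)*sqrt(85)) = -21/sqrt(35785) = -0.111012
theta = arccos(-21/sqrt(35785)) = 96.3736 degrees

a·b = -21, theta = 96.3736 deg


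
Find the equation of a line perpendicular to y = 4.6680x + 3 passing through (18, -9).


Perpendicular slope = -1/m1 = -1/4.6680 = -0.2142
b2 = y0 - m2*x0 = -9 + 18/4.6680 = -9 + 3.8560 = -5.1440

y = -0.2142x - 5.1440


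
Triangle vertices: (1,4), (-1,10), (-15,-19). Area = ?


1*(10+ 19) = 29
-1*(-19-4) = 23
-15*(4-10) = 90
sum = 142
Area = |142|/2 = 71.0000

71.0000 sq units


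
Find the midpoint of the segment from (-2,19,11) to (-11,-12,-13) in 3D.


Mx = (-2- 11)/2 = -6.5000
My = (19- 12)/2 = 3.5000
Mz = (11- 13)/2 = -1.0000

M = (-6.5000, 3.5000, -1.0000)


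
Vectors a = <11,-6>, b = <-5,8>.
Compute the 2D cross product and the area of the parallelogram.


cross = 11*8 + 6*(-5) = 88 - 30 = 58
Parallelogram area = |58| = 58

cross = 58, parallelogram area = 58


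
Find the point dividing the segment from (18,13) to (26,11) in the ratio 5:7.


Px = (5*26 + 7*18)/12 = 256/12 = 21.3333
Py = (5*11 + 7*13)/12 = 146/12 = 12.1667

P = (21.3333, 12.1667)


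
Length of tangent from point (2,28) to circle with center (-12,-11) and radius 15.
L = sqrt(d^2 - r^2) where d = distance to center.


d = sqrt((2+ 12)^2 + (28+ 11)^2) = sqrt(196+1521) = 41.4367
L = sqrt(1717.0000 - 225) = sqrt(1492.0000) = 38.6264

38.6264


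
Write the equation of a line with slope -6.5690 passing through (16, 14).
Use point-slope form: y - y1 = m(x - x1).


y - 14 = -6.5690(x - 16)
y = -6.5690x + 14 + 6.5690*16
y = -6.5690x + 119.1040

y = -6.5690x + 119.1040


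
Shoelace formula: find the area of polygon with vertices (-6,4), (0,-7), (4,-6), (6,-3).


sum(xi*y_{i+1}) = -6*(-7) + 0*(-6) + 4*(-3) + 6*4 = 54
sum(yi*x_{i+1}) = 4*0 - 7*4 - 6*6 - 3*(-6) = -46
Area = |54 + 46|/2 = 100/2 = 50.0000

50.0000 sq units


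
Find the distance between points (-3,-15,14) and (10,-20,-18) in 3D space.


dx=13, dy=-5, dz=-32
d = sqrt(169+25+1024) = sqrt(1218) = 34.8999

34.8999


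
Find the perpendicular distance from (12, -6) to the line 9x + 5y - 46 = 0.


|9*12 + 5*(-6) - 46| = |32| = 32
sqrt(81 + 25) = sqrt(106) = 10.2956
d = 32/sqrt(106) = 3.1081

3.1081


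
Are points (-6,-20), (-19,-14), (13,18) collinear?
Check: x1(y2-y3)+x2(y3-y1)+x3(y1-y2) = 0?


-6*(-14-18) - 19*(18+ 20) + 13*(-20+ 14)
= 192 - 722 - 78 = -608

No, not collinear (determinant = -608)


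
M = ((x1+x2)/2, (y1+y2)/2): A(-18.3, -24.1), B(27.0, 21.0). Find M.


Mx = (-18.3 + 27.0)/2 = 8.7/2 = 4.3500
My = (-24.1 + 21.0)/2 = -3.1/2 = -1.5500

(4.3500, -1.5500)


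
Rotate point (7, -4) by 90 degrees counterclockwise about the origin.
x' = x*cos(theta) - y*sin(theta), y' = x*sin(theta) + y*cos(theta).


cos(90) = 0, sin(90) = 1
x' = 7*0 + 4*1 = 4
y' = 7*1 - 4*0 = 7

(4, 7)


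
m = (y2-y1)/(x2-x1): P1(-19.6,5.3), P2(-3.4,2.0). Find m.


dy = 2.0 - 5.3 = -3.3
dx = -3.4 + 19.6 = 16.2
m = -3.3/16.2 = -0.2037

m = -0.2037


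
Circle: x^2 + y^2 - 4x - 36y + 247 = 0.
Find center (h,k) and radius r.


h = -D/2 = 4/2 = 2
k = -E/2 = 36/2 = 18
r^2 = h^2 + k^2 - F = 4 + 324 - 247 = 81
r = 9

Center (2, 18), radius = 9


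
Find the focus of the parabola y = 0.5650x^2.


a = 0.5650
4a = 2.2600
focus = (0, 1/2.2600) = (0, 0.4425)

Focus = (0, 0.4425)


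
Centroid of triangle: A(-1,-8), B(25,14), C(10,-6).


Gx = (-1+25+10)/3 = 34/3 = 11.3333
Gy = (-8+14- 6)/3 = 0/3 = 0

G = (11.3333, 0)


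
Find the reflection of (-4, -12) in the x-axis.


Reflection rule for x-axis: (x, -y)
(-4, -12) -> (-4, 12)

(-4, 12)


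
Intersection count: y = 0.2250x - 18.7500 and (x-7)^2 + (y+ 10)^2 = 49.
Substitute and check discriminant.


Substitute y = 0.2250x - 18.7500: (x-7)^2 + (0.2250x- 18.7500+ 10)^2 = 49
Expand to Ax^2 + Bx + C = 0, where b-k = -8.75
A = 1+m^2 = 1.050625
B = 2(m(b-k) - h) = 2(0.2250*(-8.75) - 7) = -17.9375
C = h^2 + (b-k)^2 - r^2 = 49 + 76.5625 - 49 = 76.5625
disc = B^2-4AC = 321.7539 - 321.7539 = 0
disc = 0

1 intersection point (tangent)


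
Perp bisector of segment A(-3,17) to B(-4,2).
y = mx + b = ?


Midpoint = (-3.5, 9.5)
Slope of AB = dy/dx = -15/(-1) = 15.0000
Perp slope = -dx/dy = -1/15 = -0.0667
b = My - (perp slope)*Mx = 9.5 + (-1*(-3.5))/(-15) = 9.5 - 0.2333 = 9.2667

y = -0.0667x + 9.2667


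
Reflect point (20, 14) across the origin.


Reflection rule for origin: (-x, -y)
(20, 14) -> (-20, -14)

(-20, -14)


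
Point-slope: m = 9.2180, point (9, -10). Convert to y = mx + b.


y + 10 = 9.2180(x - 9)
y = 9.2180x - 10 - 9.2180*9
y = 9.2180x - 92.9620

y = 9.2180x - 92.9620


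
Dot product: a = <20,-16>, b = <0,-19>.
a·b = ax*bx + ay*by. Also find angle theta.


a·b = 20*0 - 16*(-19) = 0 + 304 = 304
|a| = sqrt(400+256) = 25.6125
|b| = sqrt(0+361) = 19.0000
cos(theta) = 304/(sqrt(656)*sqrt(361)) = 304/sqrt(236816) = 0.624695
theta = arccos(304/sqrt(236816)) = 51.3402 degrees

a·b = 304, theta = 51.3402 deg


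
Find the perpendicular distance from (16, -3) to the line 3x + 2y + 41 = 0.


|3*16 + 2*(-3) + 41| = |83| = 83
sqrt(9 + 4) = sqrt(13) = 3.6056
d = 83/sqrt(13) = 23.0201

23.0201


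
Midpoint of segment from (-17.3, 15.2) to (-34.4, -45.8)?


Mx = (-17.3 - 34.4)/2 = -51.7/2 = -25.8500
My = (15.2 - 45.8)/2 = -30.6/2 = -15.3000

(-25.8500, -15.3000)


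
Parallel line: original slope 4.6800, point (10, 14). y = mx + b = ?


Parallel lines have equal slopes.
m2 = 4.6800
b2 = 14 - 4.6800*10 = -32.8000

y = 4.6800x - 32.8000


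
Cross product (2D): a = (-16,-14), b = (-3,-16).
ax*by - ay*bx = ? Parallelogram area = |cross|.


cross = -16*(-16) + 14*(-3) = 256 - 42 = 214
Parallelogram area = |214| = 214

cross = 214, parallelogram area = 214


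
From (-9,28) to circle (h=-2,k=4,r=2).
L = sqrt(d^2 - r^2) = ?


d = sqrt((-9+ 2)^2 + (28-4)^2) = sqrt(49+576) = 25.0000
L = sqrt(625.0000 - 4) = sqrt(621.0000) = 24.9199

24.9199


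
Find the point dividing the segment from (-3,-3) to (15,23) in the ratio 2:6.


Px = (2*15 + 6*(-3))/8 = 12/8 = 1.5000
Py = (2*23 + 6*(-3))/8 = 28/8 = 3.5000

P = (1.5000, 3.5000)


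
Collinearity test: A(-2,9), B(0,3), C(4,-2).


-2*(3+ 2) + 0*(-2-9) + 4*(9-3)
= -10 + 0 + 24 = 14

No, not collinear (determinant = 14)


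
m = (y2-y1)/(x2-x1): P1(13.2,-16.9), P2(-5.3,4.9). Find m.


dy = 4.9 + 16.9 = 21.8
dx = -5.3 - 13.2 = -18.5
m = 21.8/(-18.5) = -1.1784

m = -1.1784


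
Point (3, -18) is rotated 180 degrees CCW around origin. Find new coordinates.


cos(180) = -1, sin(180) = 0
x' = 3*(-1) + 18*0 = -3
y' = 3*0 - 18*(-1) = 18

(-3, 18)


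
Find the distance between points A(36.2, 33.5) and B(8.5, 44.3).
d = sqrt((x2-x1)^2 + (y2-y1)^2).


dx = 8.5 - 36.2 = -27.7
dy = 44.3 - 33.5 = 10.8
d = sqrt(767.29 + 116.64) = sqrt(883.93) = 29.7310

29.7310


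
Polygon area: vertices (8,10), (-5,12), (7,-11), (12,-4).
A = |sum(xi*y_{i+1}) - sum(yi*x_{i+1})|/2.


sum(xi*y_{i+1}) = 8*12 - 5*(-11) + 7*(-4) + 12*10 = 243
sum(yi*x_{i+1}) = 10*(-5) + 12*7 - 11*12 - 4*8 = -130
Area = |243 + 130|/2 = 373/2 = 186.5000

186.5000 sq units


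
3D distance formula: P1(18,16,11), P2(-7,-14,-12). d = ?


dx=-25, dy=-30, dz=-23
d = sqrt(625+900+529) = sqrt(2054) = 45.3211

45.3211


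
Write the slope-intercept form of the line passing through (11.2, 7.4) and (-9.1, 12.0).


m = (4.6)/(-20.3) = -0.2266
b = y1 - m*x1 = 7.4 - (4.6*11.2)/(-20.3) = 7.4 + 2.5379 = 9.9379

y = -0.2266x + 9.9379


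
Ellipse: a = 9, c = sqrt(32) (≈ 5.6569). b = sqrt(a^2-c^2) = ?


b^2 = 9^2 - (sqrt(32))^2 = 81 - 32 = 49
b = sqrt(49) = 7

b = 7


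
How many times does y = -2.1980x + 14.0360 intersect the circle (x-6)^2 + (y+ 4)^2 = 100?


Substitute y = -2.1980x + 14.0360: (x-6)^2 + (-2.1980x+14.0360+ 4)^2 = 100
Expand to Ax^2 + Bx + C = 0, where b-k = 18.036
A = 1+m^2 = 5.831204
B = 2(m(b-k) - h) = 2(-2.1980*18.036 - 6) = -91.286256
C = h^2 + (b-k)^2 - r^2 = 36 + 325.297296 - 100 = 261.297296
disc = B^2-4AC = 8333.1805 - 6094.7114 = 2238.4691
disc > 0

2 intersection points


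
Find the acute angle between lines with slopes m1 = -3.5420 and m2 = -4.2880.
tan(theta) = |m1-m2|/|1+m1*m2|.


m1-m2 = 0.746
1+m1*m2 = 16.188096
tan(theta) = |0.746/16.188096| = 0.046083
theta = arctan(|0.746/16.188096|) = 2.6385 degrees (acute angle)

2.6385 degrees


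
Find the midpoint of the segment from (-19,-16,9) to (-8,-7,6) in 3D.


Mx = (-19- 8)/2 = -13.5000
My = (-16- 7)/2 = -11.5000
Mz = (9+6)/2 = 7.5000

M = (-13.5000, -11.5000, 7.5000)


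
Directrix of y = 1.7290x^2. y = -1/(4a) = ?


a = 1.7290
1/(4a) = 0.1446
directrix: y = -0.1446 = -0.1446

y = -0.1446


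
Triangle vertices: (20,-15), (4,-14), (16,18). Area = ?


20*(-14-18) = -640
4*(18+ 15) = 132
16*(-15+ 14) = -16
sum = -524
Area = |-524|/2 = 262.0000

262.0000 sq units


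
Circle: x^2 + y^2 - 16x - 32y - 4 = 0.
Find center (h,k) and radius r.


h = -D/2 = 16/2 = 8
k = -E/2 = 32/2 = 16
r^2 = h^2 + k^2 - F = 64 + 256 + 4 = 324
r = 18

Center (8, 16), radius = 18


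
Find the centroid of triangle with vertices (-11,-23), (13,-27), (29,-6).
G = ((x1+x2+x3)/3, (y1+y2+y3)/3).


Gx = (-11+13+29)/3 = 31/3 = 10.3333
Gy = (-23- 27- 6)/3 = -56/3 = -18.6667

G = (10.3333, -18.6667)


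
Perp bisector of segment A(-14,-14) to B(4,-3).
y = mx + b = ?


Midpoint = (-5, -8.5)
Slope of AB = dy/dx = 11/18 = 0.6111
Perp slope = -dx/dy = -18/11 = -1.6364
b = My - (perp slope)*Mx = -8.5 + (18*(-5))/11 = -8.5 - 8.1818 = -16.6818

y = -1.6364x - 16.6818


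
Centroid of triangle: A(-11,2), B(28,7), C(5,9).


Gx = (-11+28+5)/3 = 22/3 = 7.3333
Gy = (2+7+9)/3 = 18/3 = 6.0000

G = (7.3333, 6.0000)


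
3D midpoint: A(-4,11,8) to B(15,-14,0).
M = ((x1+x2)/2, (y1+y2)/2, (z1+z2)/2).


Mx = (-4+15)/2 = 5.5000
My = (11- 14)/2 = -1.5000
Mz = (8+0)/2 = 4.0000

M = (5.5000, -1.5000, 4.0000)


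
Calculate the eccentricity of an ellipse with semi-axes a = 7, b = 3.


c = sqrt(49-9) = sqrt(40) = 6.3246
e = c/a = sqrt(40)/7 = 0.9035

e = 0.9035


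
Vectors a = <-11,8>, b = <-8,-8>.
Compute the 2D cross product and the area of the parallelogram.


cross = -11*(-8) - 8*(-8) = 88 + 64 = 152
Parallelogram area = |152| = 152

cross = 152, parallelogram area = 152


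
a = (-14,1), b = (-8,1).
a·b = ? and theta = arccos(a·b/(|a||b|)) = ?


a·b = -14*(-8) + 1*1 = 112 + 1 = 113
|a| = sqrt(196+1) = 14.0357
|b| = sqrt(64+1) = 8.0623
cos(theta) = 113/(sqrt(197)*sqrt(65)) = 113/sqrt(12805) = 0.998593
theta = arccos(113/sqrt(12805)) = 3.0394 degrees

a·b = 113, theta = 3.0394 deg


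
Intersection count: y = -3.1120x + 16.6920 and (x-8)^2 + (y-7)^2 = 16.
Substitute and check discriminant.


Substitute y = -3.1120x + 16.6920: (x-8)^2 + (-3.1120x+16.6920-7)^2 = 16
Expand to Ax^2 + Bx + C = 0, where b-k = 9.692
A = 1+m^2 = 10.684544
B = 2(m(b-k) - h) = 2(-3.1120*9.692 - 8) = -76.323008
C = h^2 + (b-k)^2 - r^2 = 64 + 93.934864 - 16 = 141.934864
disc = B^2-4AC = 5825.2016 - 6066.0372 = -240.8356
disc < 0

0 intersection points


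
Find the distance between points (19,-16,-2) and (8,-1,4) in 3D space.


dx=-11, dy=15, dz=6
d = sqrt(121+225+36) = sqrt(382) = 19.5448

19.5448


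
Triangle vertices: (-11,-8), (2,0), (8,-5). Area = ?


-11*(0+ 5) = -55
2*(-5+ 8) = 6
8*(-8-0) = -64
sum = -113
Area = |-113|/2 = 56.5000

56.5000 sq units


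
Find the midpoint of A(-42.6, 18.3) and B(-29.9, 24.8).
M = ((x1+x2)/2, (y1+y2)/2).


Mx = (-42.6 - 29.9)/2 = -72.5/2 = -36.2500
My = (18.3 + 24.8)/2 = 43.1/2 = 21.5500

(-36.2500, 21.5500)


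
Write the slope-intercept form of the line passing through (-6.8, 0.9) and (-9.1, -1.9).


m = (-2.8)/(-2.3) = 1.2174
b = y1 - m*x1 = 0.9 - (-2.8*(-6.8))/(-2.3) = 0.9 + 8.2783 = 9.1783

y = 1.2174x + 9.1783


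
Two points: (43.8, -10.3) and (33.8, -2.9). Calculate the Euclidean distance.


dx = 33.8 - 43.8 = -10.0
dy = -2.9 + 10.3 = 7.4
d = sqrt(100.0 + 54.76) = sqrt(154.76) = 12.4403

12.4403


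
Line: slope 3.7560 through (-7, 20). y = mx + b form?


y - 20 = 3.7560(x + 7)
y = 3.7560x + 20 - 3.7560*(-7)
y = 3.7560x + 46.2920

y = 3.7560x + 46.2920


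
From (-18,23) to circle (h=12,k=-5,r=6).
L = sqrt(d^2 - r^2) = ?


d = sqrt((-18-12)^2 + (23+ 5)^2) = sqrt(900+784) = 41.0366
L = sqrt(1684.0000 - 36) = sqrt(1648.0000) = 40.5956

40.5956


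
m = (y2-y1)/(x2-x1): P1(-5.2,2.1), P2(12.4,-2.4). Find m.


dy = -2.4 - 2.1 = -4.5
dx = 12.4 + 5.2 = 17.6
m = -4.5/17.6 = -0.2557

m = -0.2557


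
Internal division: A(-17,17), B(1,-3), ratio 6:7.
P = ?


Px = (6*1 + 7*(-17))/13 = -113/13 = -8.6923
Py = (6*(-3) + 7*17)/13 = 101/13 = 7.7692

P = (-8.6923, 7.7692)


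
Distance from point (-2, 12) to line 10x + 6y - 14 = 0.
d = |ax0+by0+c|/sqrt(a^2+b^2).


|10*(-2) + 6*12 - 14| = |38| = 38
sqrt(100 + 36) = sqrt(136) = 11.6619
d = 38/sqrt(136) = 3.2585

3.2585


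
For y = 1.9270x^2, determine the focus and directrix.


a = 1.9270
1/(4a) = 0.1297
Focus = (0, 0.1297)
Directrix: y = -0.1297

Focus = (0, 0.1297), Directrix: y = -0.1297


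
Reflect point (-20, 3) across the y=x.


Reflection rule for y=x: (y, x)
(-20, 3) -> (3, -20)

(3, -20)


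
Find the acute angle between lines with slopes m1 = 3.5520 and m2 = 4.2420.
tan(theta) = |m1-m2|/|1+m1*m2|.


m1-m2 = -0.69
1+m1*m2 = 16.067584
tan(theta) = |-0.69/16.067584| = 0.042944
theta = arctan(|-0.69/16.067584|) = 2.4590 degrees (acute angle)

2.4590 degrees


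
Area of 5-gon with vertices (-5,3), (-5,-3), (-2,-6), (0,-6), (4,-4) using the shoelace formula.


sum(xi*y_{i+1}) = -5*(-3) - 5*(-6) - 2*(-6) + 0*(-4) + 4*3 = 69
sum(yi*x_{i+1}) = 3*(-5) - 3*(-2) - 6*0 - 6*4 - 4*(-5) = -13
Area = |69 + 13|/2 = 82/2 = 41.0000

41.0000 sq units


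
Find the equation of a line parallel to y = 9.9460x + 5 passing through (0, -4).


Parallel lines have equal slopes.
m2 = 9.9460
b2 = -4 - 9.9460*0 = -4.0000

y = 9.9460x - 4.0000


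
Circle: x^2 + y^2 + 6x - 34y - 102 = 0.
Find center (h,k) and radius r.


h = -D/2 = -6/2 = -3
k = -E/2 = 34/2 = 17
r^2 = h^2 + k^2 - F = 9 + 289 + 102 = 400
r = 20

Center (-3, 17), radius = 20


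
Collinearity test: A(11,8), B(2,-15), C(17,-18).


11*(-15+ 18) + 2*(-18-8) + 17*(8+ 15)
= 33 - 52 + 391 = 372

No, not collinear (determinant = 372)


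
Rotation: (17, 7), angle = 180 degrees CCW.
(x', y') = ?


cos(180) = -1, sin(180) = 0
x' = 17*(-1) - 7*0 = -17
y' = 17*0 + 7*(-1) = -7

(-17, -7)


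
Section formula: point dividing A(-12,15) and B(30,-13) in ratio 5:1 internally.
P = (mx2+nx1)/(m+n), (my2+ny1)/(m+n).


Px = (5*30 + 1*(-12))/6 = 138/6 = 23.0000
Py = (5*(-13) + 1*15)/6 = -50/6 = -8.3333

P = (23.0000, -8.3333)


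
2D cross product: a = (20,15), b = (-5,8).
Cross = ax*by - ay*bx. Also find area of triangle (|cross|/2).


cross = 20*8 - 15*(-5) = 160 + 75 = 235
Triangle area = |235|/2 = 235/2 = 117.5000

cross = 235, triangle area = 117.5000


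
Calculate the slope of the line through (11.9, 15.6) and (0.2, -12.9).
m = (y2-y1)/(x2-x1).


dy = -12.9 - 15.6 = -28.5
dx = 0.2 - 11.9 = -11.7
m = -28.5/(-11.7) = 2.4359

m = 2.4359


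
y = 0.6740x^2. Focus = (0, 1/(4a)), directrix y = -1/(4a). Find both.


a = 0.6740
1/(4a) = 0.3709
Focus = (0, 0.3709)
Directrix: y = -0.3709

Focus = (0, 0.3709), Directrix: y = -0.3709


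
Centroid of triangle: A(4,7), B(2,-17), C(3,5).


Gx = (4+2+3)/3 = 9/3 = 3.0000
Gy = (7- 17+5)/3 = -5/3 = -1.6667

G = (3.0000, -1.6667)


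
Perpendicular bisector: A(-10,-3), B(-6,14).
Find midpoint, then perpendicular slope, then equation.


Midpoint = (-8, 5.5)
Slope of AB = dy/dx = 17/4 = 4.2500
Perp slope = -dx/dy = -4/17 = -0.2353
b = My - (perp slope)*Mx = 5.5 + (4*(-8))/17 = 5.5 - 1.8824 = 3.6176

y = -0.2353x + 3.6176


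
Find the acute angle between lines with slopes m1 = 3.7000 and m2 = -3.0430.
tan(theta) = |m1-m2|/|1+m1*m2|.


m1-m2 = 6.743
1+m1*m2 = -10.2591
tan(theta) = |6.743/(-10.2591)| = 0.657270
theta = arctan(|6.743/(-10.2591)|) = 33.3157 degrees (acute angle)

33.3157 degrees


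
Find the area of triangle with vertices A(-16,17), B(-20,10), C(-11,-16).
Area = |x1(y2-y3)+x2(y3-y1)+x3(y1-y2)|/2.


-16*(10+ 16) = -416
-20*(-16-17) = 660
-11*(17-10) = -77
sum = 167
Area = |167|/2 = 83.5000

83.5000 sq units


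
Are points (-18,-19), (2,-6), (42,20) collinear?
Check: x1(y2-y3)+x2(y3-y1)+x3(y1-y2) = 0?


-18*(-6-20) + 2*(20+ 19) + 42*(-19+ 6)
= 468 + 78 - 546 = 0

Yes, collinear (determinant = 0)


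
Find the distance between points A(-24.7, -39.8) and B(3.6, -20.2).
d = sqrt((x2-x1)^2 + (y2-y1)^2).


dx = 3.6 + 24.7 = 28.3
dy = -20.2 + 39.8 = 19.6
d = sqrt(800.89 + 384.16) = sqrt(1185.05) = 34.4246

34.4246


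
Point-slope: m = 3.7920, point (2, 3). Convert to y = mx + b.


y - 3 = 3.7920(x - 2)
y = 3.7920x + 3 - 3.7920*2
y = 3.7920x - 4.5840

y = 3.7920x - 4.5840


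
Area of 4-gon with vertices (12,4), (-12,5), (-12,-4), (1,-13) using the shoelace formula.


sum(xi*y_{i+1}) = 12*5 - 12*(-4) - 12*(-13) + 1*4 = 268
sum(yi*x_{i+1}) = 4*(-12) + 5*(-12) - 4*1 - 13*12 = -268
Area = |268 + 268|/2 = 536/2 = 268.0000

268.0000 sq units


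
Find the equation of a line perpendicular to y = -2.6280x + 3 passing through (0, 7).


Perpendicular slope = -1/m1 = -1/(-2.6280) = 0.3805
b2 = y0 - m2*x0 = 7 + 0/(-2.6280) = 7 + 0 = 7.0000

y = 0.3805x + 7.0000


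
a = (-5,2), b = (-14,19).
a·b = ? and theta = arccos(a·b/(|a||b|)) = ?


a·b = -5*(-14) + 2*19 = 70 + 38 = 108
|a| = sqrt(25+4) = 5.3852
|b| = sqrt(196+361) = 23.6008
cos(theta) = 108/(sqrt(29)*sqrt(557)) = 108/sqrt(16153) = 0.849762
theta = arccos(108/sqrt(16153)) = 31.8142 degrees

a·b = 108, theta = 31.8142 deg


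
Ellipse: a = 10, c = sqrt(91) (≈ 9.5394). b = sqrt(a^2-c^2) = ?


b^2 = 10^2 - (sqrt(91))^2 = 100 - 91 = 9
b = sqrt(9) = 3

b = 3


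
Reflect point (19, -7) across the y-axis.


Reflection rule for y-axis: (-x, y)
(19, -7) -> (-19, -7)

(-19, -7)


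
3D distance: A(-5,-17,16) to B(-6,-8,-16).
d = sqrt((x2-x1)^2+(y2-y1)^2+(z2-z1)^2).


dx=-1, dy=9, dz=-32
d = sqrt(1+81+1024) = sqrt(1106) = 33.2566

33.2566


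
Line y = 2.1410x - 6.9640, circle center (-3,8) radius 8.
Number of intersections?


Substitute y = 2.1410x - 6.9640: (x+ 3)^2 + (2.1410x- 6.9640-8)^2 = 64
Expand to Ax^2 + Bx + C = 0, where b-k = -14.964
A = 1+m^2 = 5.583881
B = 2(m(b-k) - h) = 2(2.1410*(-14.964) + 3) = -58.075848
C = h^2 + (b-k)^2 - r^2 = 9 + 223.921296 - 64 = 168.921296
disc = B^2-4AC = 3372.8041 - 3772.9457 = -400.1416
disc < 0

0 intersection points


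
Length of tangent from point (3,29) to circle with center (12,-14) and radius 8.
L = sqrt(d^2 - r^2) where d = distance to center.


d = sqrt((3-12)^2 + (29+ 14)^2) = sqrt(81+1849) = 43.9318
L = sqrt(1930.0000 - 64) = sqrt(1866.0000) = 43.1972

43.1972


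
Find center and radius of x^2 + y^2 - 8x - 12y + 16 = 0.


h = -D/2 = 8/2 = 4
k = -E/2 = 12/2 = 6
r^2 = h^2 + k^2 - F = 16 + 36 - 16 = 36
r = 6

Center (4, 6), radius = 6


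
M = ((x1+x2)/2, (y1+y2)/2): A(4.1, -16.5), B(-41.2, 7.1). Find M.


Mx = (4.1 - 41.2)/2 = -37.1/2 = -18.5500
My = (-16.5 + 7.1)/2 = -9.4/2 = -4.7000

(-18.5500, -4.7000)


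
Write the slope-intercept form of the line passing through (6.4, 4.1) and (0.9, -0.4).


m = (-4.5)/(-5.5) = 0.8182
b = y1 - m*x1 = 4.1 - (-4.5*6.4)/(-5.5) = 4.1 - 5.2364 = -1.1364

y = 0.8182x - 1.1364


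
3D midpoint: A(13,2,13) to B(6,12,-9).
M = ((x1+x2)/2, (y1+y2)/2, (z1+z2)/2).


Mx = (13+6)/2 = 9.5000
My = (2+12)/2 = 7.0000
Mz = (13- 9)/2 = 2.0000

M = (9.5000, 7.0000, 2.0000)


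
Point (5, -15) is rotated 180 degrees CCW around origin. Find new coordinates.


cos(180) = -1, sin(180) = 0
x' = 5*(-1) + 15*0 = -5
y' = 5*0 - 15*(-1) = 15

(-5, 15)


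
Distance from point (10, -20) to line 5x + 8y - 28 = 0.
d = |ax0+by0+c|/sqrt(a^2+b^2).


|5*10 + 8*(-20) - 28| = |-138| = 138
sqrt(25 + 64) = sqrt(89) = 9.4340
d = 138/sqrt(89) = 14.6280

14.6280


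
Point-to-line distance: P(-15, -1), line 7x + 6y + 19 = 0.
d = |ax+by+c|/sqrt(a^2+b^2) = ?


|7*(-15) + 6*(-1) + 19| = |-92| = 92
sqrt(49 + 36) = sqrt(85) = 9.2195
d = 92/sqrt(85) = 9.9788

9.9788


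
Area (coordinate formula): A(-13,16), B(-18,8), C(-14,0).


-13*(8-0) = -104
-18*(0-16) = 288
-14*(16-8) = -112
sum = 72
Area = |72|/2 = 36.0000

36.0000 sq units


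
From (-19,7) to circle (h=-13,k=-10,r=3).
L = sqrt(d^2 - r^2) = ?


d = sqrt((-19+ 13)^2 + (7+ 10)^2) = sqrt(36+289) = 18.0278
L = sqrt(325.0000 - 9) = sqrt(316.0000) = 17.7764

17.7764


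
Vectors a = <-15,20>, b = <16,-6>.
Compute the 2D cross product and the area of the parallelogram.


cross = -15*(-6) - 20*16 = 90 - 320 = -230
Parallelogram area = |-230| = 230

cross = -230, parallelogram area = 230


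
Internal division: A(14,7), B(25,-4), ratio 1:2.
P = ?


Px = (1*25 + 2*14)/3 = 53/3 = 17.6667
Py = (1*(-4) + 2*7)/3 = 10/3 = 3.3333

P = (17.6667, 3.3333)


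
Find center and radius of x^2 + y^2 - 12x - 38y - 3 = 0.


h = -D/2 = 12/2 = 6
k = -E/2 = 38/2 = 19
r^2 = h^2 + k^2 - F = 36 + 361 + 3 = 400
r = 20

Center (6, 19), radius = 20


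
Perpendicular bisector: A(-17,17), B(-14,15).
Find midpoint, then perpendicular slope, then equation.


Midpoint = (-15.5, 16)
Slope of AB = dy/dx = -2/3 = -0.6667
Perp slope = -dx/dy = 3/2 = 1.5000
b = My - (perp slope)*Mx = 16 + (3*(-15.5))/(-2) = 16 + 23.2500 = 39.2500

y = 1.5000x + 39.2500


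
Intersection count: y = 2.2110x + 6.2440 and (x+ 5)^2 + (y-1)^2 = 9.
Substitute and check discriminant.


Substitute y = 2.2110x + 6.2440: (x+ 5)^2 + (2.2110x+6.2440-1)^2 = 9
Expand to Ax^2 + Bx + C = 0, where b-k = 5.244
A = 1+m^2 = 5.888521
B = 2(m(b-k) - h) = 2(2.2110*5.244 + 5) = 33.188968
C = h^2 + (b-k)^2 - r^2 = 25 + 27.499536 - 9 = 43.499536
disc = B^2-4AC = 1101.5076 - 1024.5917 = 76.9159
disc > 0

2 intersection points


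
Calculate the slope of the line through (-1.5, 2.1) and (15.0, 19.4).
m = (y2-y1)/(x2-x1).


dy = 19.4 - 2.1 = 17.3
dx = 15.0 + 1.5 = 16.5
m = 17.3/16.5 = 1.0485

m = 1.0485


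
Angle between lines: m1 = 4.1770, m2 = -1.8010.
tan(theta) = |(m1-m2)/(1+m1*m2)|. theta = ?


m1-m2 = 5.978
1+m1*m2 = -6.522777
tan(theta) = |5.978/(-6.522777)| = 0.916481
theta = arctan(|5.978/(-6.522777)|) = 42.5047 degrees (acute angle)

42.5047 degrees


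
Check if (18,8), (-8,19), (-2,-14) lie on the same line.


18*(19+ 14) - 8*(-14-8) - 2*(8-19)
= 594 + 176 + 22 = 792

No, not collinear (determinant = 792)


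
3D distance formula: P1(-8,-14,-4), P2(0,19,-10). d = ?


dx=8, dy=33, dz=-6
d = sqrt(64+1089+36) = sqrt(1189) = 34.4819

34.4819


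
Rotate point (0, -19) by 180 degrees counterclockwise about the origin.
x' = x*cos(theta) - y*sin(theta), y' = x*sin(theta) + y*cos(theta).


cos(180) = -1, sin(180) = 0
x' = 0*(-1) + 19*0 = 0
y' = 0*0 - 19*(-1) = 19

(0, 19)


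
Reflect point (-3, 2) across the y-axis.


Reflection rule for y-axis: (-x, y)
(-3, 2) -> (3, 2)

(3, 2)


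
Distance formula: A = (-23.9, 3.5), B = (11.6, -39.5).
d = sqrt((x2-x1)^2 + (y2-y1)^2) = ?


dx = 11.6 + 23.9 = 35.5
dy = -39.5 - 3.5 = -43.0
d = sqrt(1260.25 + 1849.0) = sqrt(3109.25) = 55.7606

55.7606


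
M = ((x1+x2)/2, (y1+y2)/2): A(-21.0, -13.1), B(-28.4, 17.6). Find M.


Mx = (-21.0 - 28.4)/2 = -49.4/2 = -24.7000
My = (-13.1 + 17.6)/2 = 4.5/2 = 2.2500

(-24.7000, 2.2500)


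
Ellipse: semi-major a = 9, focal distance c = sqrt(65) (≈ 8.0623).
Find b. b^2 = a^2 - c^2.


b^2 = 9^2 - (sqrt(65))^2 = 81 - 65 = 16
b = sqrt(16) = 4

b = 4


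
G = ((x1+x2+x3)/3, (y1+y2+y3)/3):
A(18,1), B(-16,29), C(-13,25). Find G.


Gx = (18- 16- 13)/3 = -11/3 = -3.6667
Gy = (1+29+25)/3 = 55/3 = 18.3333

G = (-3.6667, 18.3333)


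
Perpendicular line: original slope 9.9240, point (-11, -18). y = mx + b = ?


Perpendicular slope = -1/m1 = -1/9.9240 = -0.1008
b2 = y0 - m2*x0 = -18 - 11/9.9240 = -18 - 1.1084 = -19.1084

y = -0.1008x - 19.1084


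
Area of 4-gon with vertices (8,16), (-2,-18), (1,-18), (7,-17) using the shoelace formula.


sum(xi*y_{i+1}) = 8*(-18) - 2*(-18) + 1*(-17) + 7*16 = -13
sum(yi*x_{i+1}) = 16*(-2) - 18*1 - 18*7 - 17*8 = -312
Area = |-13 + 312|/2 = 299/2 = 149.5000

149.5000 sq units


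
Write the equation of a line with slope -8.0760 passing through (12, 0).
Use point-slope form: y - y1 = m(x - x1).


y - 0 = -8.0760(x - 12)
y = -8.0760x + 0 + 8.0760*12
y = -8.0760x + 96.9120

y = -8.0760x + 96.9120


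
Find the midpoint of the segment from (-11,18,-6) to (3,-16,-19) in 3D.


Mx = (-11+3)/2 = -4.0000
My = (18- 16)/2 = 1.0000
Mz = (-6- 19)/2 = -12.5000

M = (-4.0000, 1.0000, -12.5000)


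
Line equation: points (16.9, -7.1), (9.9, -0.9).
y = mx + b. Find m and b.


m = (6.2)/(-7) = -0.8857
b = y1 - m*x1 = -7.1 - (6.2*16.9)/(-7) = -7.1 + 14.9686 = 7.8686

y = -0.8857x + 7.8686


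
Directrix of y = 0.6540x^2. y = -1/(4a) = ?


a = 0.6540
1/(4a) = 0.3823
directrix: y = -0.3823 = -0.3823

y = -0.3823


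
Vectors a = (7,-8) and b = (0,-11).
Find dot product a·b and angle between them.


a·b = 7*0 - 8*(-11) = 0 + 88 = 88
|a| = sqrt(49+64) = 10.6301
|b| = sqrt(0+121) = 11.0000
cos(theta) = 88/(sqrt(113)*sqrt(121)) = 88/sqrt(13673) = 0.752577
theta = arccos(88/sqrt(13673)) = 41.1859 degrees

a·b = 88, theta = 41.1859 deg


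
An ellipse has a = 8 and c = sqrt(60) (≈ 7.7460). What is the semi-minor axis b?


b^2 = 8^2 - (sqrt(60))^2 = 64 - 60 = 4
b = sqrt(4) = 2

b = 2


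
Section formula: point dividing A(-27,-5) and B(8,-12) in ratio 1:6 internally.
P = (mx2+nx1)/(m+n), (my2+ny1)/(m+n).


Px = (1*8 + 6*(-27))/7 = -154/7 = -22.0000
Py = (1*(-12) + 6*(-5))/7 = -42/7 = -6.0000

P = (-22.0000, -6.0000)


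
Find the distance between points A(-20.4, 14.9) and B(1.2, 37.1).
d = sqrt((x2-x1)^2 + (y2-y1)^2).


dx = 1.2 + 20.4 = 21.6
dy = 37.1 - 14.9 = 22.2
d = sqrt(466.56 + 492.84) = sqrt(959.4) = 30.9742

30.9742


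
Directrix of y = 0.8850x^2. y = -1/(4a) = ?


a = 0.8850
1/(4a) = 0.2825
directrix: y = -0.2825 = -0.2825

y = -0.2825


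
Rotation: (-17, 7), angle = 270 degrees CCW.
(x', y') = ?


cos(270) = 0, sin(270) = -1
x' = -17*0 - 7*(-1) = 7
y' = -17*(-1) + 7*0 = 17

(7, 17)


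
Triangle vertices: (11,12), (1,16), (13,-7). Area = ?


11*(16+ 7) = 253
1*(-7-12) = -19
13*(12-16) = -52
sum = 182
Area = |182|/2 = 91.0000

91.0000 sq units


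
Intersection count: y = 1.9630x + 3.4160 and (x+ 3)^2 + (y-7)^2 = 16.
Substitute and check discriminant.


Substitute y = 1.9630x + 3.4160: (x+ 3)^2 + (1.9630x+3.4160-7)^2 = 16
Expand to Ax^2 + Bx + C = 0, where b-k = -3.584
A = 1+m^2 = 4.853369
B = 2(m(b-k) - h) = 2(1.9630*(-3.584) + 3) = -8.070784
C = h^2 + (b-k)^2 - r^2 = 9 + 12.845056 - 16 = 5.845056
disc = B^2-4AC = 65.1376 - 113.4729 = -48.3353
disc < 0

0 intersection points


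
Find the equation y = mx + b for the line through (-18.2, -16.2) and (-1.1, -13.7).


m = (2.5)/(17.1) = 0.1462
b = y1 - m*x1 = -16.2 - (2.5*(-18.2))/(17.1) = -16.2 + 2.6608 = -13.5392

y = 0.1462x - 13.5392


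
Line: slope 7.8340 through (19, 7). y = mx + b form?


y - 7 = 7.8340(x - 19)
y = 7.8340x + 7 - 7.8340*19
y = 7.8340x - 141.8460

y = 7.8340x - 141.8460


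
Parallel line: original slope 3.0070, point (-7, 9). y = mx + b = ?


Parallel lines have equal slopes.
m2 = 3.0070
b2 = 9 - 3.0070*(-7) = 30.0490

y = 3.0070x + 30.0490


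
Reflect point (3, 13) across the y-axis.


Reflection rule for y-axis: (-x, y)
(3, 13) -> (-3, 13)

(-3, 13)


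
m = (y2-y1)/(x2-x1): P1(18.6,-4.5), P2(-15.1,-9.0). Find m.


dy = -9.0 + 4.5 = -4.5
dx = -15.1 - 18.6 = -33.7
m = -4.5/(-33.7) = 0.1335

m = 0.1335


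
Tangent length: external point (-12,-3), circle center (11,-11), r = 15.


d = sqrt((-12-11)^2 + (-3+ 11)^2) = sqrt(529+64) = 24.3516
L = sqrt(593.0000 - 225) = sqrt(368.0000) = 19.1833

19.1833


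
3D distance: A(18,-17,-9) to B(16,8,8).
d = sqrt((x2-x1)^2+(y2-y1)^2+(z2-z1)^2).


dx=-2, dy=25, dz=17
d = sqrt(4+625+289) = sqrt(918) = 30.2985

30.2985


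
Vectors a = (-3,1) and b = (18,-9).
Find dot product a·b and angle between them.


a·b = -3*18 + 1*(-9) = -54 - 9 = -63
|a| = sqrt(9+1) = 3.1623
|b| = sqrt(324+81) = 20.1246
cos(theta) = -63/(sqrt(10)*sqrt(405)) = -63/sqrt(4050) = -0.989949
theta = arccos(-63/sqrt(4050)) = 171.8699 degrees

a·b = -63, theta = 171.8699 deg


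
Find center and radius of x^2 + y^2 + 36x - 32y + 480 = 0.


h = -D/2 = -36/2 = -18
k = -E/2 = 32/2 = 16
r^2 = h^2 + k^2 - F = 324 + 256 - 480 = 100
r = 10

Center (-18, 16), radius = 10


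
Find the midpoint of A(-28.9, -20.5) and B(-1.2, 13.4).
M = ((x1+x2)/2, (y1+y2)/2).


Mx = (-28.9 - 1.2)/2 = -30.1/2 = -15.0500
My = (-20.5 + 13.4)/2 = -7.1/2 = -3.5500

(-15.0500, -3.5500)


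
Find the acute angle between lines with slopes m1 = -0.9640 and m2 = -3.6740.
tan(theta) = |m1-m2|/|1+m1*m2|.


m1-m2 = 2.71
1+m1*m2 = 4.541736
tan(theta) = |2.71/4.541736| = 0.596688
theta = arctan(|2.71/4.541736|) = 30.8240 degrees (acute angle)

30.8240 degrees


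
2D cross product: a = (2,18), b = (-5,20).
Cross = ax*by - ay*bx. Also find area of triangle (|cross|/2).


cross = 2*20 - 18*(-5) = 40 + 90 = 130
Triangle area = |130|/2 = 130/2 = 65.0000

cross = 130, triangle area = 65.0000


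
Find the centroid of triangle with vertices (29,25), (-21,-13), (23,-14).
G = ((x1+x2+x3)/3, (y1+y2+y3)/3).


Gx = (29- 21+23)/3 = 31/3 = 10.3333
Gy = (25- 13- 14)/3 = -2/3 = -0.6667

G = (10.3333, -0.6667)


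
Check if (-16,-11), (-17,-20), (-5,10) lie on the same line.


-16*(-20-10) - 17*(10+ 11) - 5*(-11+ 20)
= 480 - 357 - 45 = 78

No, not collinear (determinant = 78)


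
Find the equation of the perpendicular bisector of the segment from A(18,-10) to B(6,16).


Midpoint = (12, 3)
Slope of AB = dy/dx = 26/(-12) = -2.1667
Perp slope = -dx/dy = 12/26 = 0.4615
b = My - (perp slope)*Mx = 3 + (-12*12)/26 = 3 - 5.5385 = -2.5385

y = 0.4615x - 2.5385


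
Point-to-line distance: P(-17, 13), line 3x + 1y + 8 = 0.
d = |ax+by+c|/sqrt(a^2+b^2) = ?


|3*(-17) + 1*13 + 8| = |-30| = 30
sqrt(9 + 1) = sqrt(10) = 3.1623
d = 30/sqrt(10) = 9.4868

9.4868


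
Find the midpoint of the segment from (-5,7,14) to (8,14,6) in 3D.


Mx = (-5+8)/2 = 1.5000
My = (7+14)/2 = 10.5000
Mz = (14+6)/2 = 10.0000

M = (1.5000, 10.5000, 10.0000)


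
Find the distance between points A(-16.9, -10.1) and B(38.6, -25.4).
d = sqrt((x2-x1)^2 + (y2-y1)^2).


dx = 38.6 + 16.9 = 55.5
dy = -25.4 + 10.1 = -15.3
d = sqrt(3080.25 + 234.09) = sqrt(3314.34) = 57.5703

57.5703


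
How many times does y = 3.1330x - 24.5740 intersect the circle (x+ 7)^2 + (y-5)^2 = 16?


Substitute y = 3.1330x - 24.5740: (x+ 7)^2 + (3.1330x- 24.5740-5)^2 = 16
Expand to Ax^2 + Bx + C = 0, where b-k = -29.574
A = 1+m^2 = 10.815689
B = 2(m(b-k) - h) = 2(3.1330*(-29.574) + 7) = -171.310684
C = h^2 + (b-k)^2 - r^2 = 49 + 874.621476 - 16 = 907.621476
disc = B^2-4AC = 29347.3505 - 39266.2065 = -9918.8560
disc < 0

0 intersection points


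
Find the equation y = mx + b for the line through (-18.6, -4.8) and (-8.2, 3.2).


m = (8.0)/(10.4) = 0.7692
b = y1 - m*x1 = -4.8 - (8.0*(-18.6))/(10.4) = -4.8 + 14.3077 = 9.5077

y = 0.7692x + 9.5077


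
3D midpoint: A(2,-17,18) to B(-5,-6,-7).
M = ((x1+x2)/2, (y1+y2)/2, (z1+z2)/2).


Mx = (2- 5)/2 = -1.5000
My = (-17- 6)/2 = -11.5000
Mz = (18- 7)/2 = 5.5000

M = (-1.5000, -11.5000, 5.5000)


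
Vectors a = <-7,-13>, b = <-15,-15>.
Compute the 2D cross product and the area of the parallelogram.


cross = -7*(-15) + 13*(-15) = 105 - 195 = -90
Parallelogram area = |-90| = 90

cross = -90, parallelogram area = 90


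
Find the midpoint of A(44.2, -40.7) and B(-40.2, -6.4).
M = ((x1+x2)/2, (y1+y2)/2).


Mx = (44.2 - 40.2)/2 = 4.0/2 = 2.0000
My = (-40.7 - 6.4)/2 = -47.1/2 = -23.5500

(2.0000, -23.5500)


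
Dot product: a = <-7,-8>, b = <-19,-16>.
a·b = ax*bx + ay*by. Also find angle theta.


a·b = -7*(-19) - 8*(-16) = 133 + 128 = 261
|a| = sqrt(49+64) = 10.6301
|b| = sqrt(361+256) = 24.8395
cos(theta) = 261/(sqrt(113)*sqrt(617)) = 261/sqrt(69721) = 0.988459
theta = arccos(261/sqrt(69721)) = 8.7132 degrees

a·b = 261, theta = 8.7132 deg


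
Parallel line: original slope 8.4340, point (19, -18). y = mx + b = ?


Parallel lines have equal slopes.
m2 = 8.4340
b2 = -18 - 8.4340*19 = -178.2460

y = 8.4340x - 178.2460
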